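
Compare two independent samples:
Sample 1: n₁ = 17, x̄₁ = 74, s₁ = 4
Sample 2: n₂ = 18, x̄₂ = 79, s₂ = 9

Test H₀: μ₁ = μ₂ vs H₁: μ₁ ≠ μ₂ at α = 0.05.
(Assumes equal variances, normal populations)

Answer: t = -2.1016, reject H₀

Derivation:
Pooled variance: s²_p = [16×4² + 17×9²]/(33) = 49.4848
s_p = 7.0345
SE = s_p×√(1/n₁ + 1/n₂) = 7.0345×√(1/17 + 1/18) = 2.3791
t = (x̄₁ - x̄₂)/SE = (74 - 79)/2.3791 = -2.1016
df = 33, t-critical = ±2.035
Decision: reject H₀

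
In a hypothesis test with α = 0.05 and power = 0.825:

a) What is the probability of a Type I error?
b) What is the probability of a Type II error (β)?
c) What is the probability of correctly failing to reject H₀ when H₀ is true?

a) Type I error probability = α = 0.05
b) Power = P(reject H₀ | H₁ true) = 1 - β = 0.825, so Type II error probability = β = 1 - Power = 0.175
c) P(fail to reject H₀ | H₀ true) = 1 - α = 0.95

Answer: a) 0.05, b) 0.175, c) 0.95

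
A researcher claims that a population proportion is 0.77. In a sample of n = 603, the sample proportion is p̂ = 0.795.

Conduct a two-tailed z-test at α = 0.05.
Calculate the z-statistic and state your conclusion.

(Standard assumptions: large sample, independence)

Answer: z = 1.4587, fail to reject H₀

Derivation:
H₀: p = 0.77, H₁: p ≠ 0.77
Standard error: SE = √(p₀(1-p₀)/n) = √(0.77×0.23/603) = 0.017138
z-statistic: z = (p̂ - p₀)/SE = (0.795 - 0.77)/0.017138 = 1.4587
Critical value: z_0.025 = ±1.960
p-value = 0.1446
Decision: fail to reject H₀ at α = 0.05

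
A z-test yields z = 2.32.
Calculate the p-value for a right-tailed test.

For z = 2.32:
p = P(Z > 2.32) = 1 - Φ(2.32) = 0.0102

Answer: p-value ≈ 0.0102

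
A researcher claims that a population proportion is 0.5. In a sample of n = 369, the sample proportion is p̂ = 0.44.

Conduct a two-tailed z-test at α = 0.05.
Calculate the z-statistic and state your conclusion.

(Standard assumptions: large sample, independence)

Answer: z = -2.3051, reject H₀

Derivation:
H₀: p = 0.5, H₁: p ≠ 0.5
Standard error: SE = √(p₀(1-p₀)/n) = √(0.5×0.5/369) = 0.026029
z-statistic: z = (p̂ - p₀)/SE = (0.44 - 0.5)/0.026029 = -2.3051
Critical value: z_0.025 = ±1.960
p-value = 0.0212
Decision: reject H₀ at α = 0.05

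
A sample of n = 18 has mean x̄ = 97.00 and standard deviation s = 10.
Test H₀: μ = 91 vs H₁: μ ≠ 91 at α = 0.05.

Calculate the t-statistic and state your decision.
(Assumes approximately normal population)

df = n - 1 = 17
SE = s/√n = 10/√18 = 2.3570
t = (x̄ - μ₀)/SE = (97.00 - 91)/2.3570 = 2.5456
Critical value: t_{0.025,17} = ±2.110
p-value ≈ 0.0209
Decision: reject H₀

Answer: t = 2.5456, reject H₀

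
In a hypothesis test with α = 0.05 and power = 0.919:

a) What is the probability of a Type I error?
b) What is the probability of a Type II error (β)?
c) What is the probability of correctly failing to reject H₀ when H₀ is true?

Answer: a) 0.05, b) 0.081, c) 0.95

Derivation:
a) Type I error probability = α = 0.05
b) Power = P(reject H₀ | H₁ true) = 1 - β = 0.919, so Type II error probability = β = 1 - Power = 0.081
c) P(fail to reject H₀ | H₀ true) = 1 - α = 0.95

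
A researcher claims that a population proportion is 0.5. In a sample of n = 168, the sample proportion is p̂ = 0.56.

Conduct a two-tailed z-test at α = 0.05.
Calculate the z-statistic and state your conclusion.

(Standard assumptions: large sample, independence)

H₀: p = 0.5, H₁: p ≠ 0.5
Standard error: SE = √(p₀(1-p₀)/n) = √(0.5×0.5/168) = 0.038576
z-statistic: z = (p̂ - p₀)/SE = (0.56 - 0.5)/0.038576 = 1.5554
Critical value: z_0.025 = ±1.960
p-value = 0.1199
Decision: fail to reject H₀ at α = 0.05

Answer: z = 1.5554, fail to reject H₀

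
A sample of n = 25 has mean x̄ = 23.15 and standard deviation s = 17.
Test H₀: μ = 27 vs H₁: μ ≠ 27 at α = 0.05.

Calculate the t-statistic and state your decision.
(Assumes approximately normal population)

df = n - 1 = 24
SE = s/√n = 17/√25 = 3.4000
t = (x̄ - μ₀)/SE = (23.15 - 27)/3.4000 = -1.1324
Critical value: t_{0.025,24} = ±2.064
p-value ≈ 0.2687
Decision: fail to reject H₀

Answer: t = -1.1324, fail to reject H₀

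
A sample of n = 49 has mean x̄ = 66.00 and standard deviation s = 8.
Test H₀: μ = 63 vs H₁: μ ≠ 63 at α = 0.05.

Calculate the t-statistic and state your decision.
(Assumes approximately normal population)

Answer: t = 2.6249, reject H₀

Derivation:
df = n - 1 = 48
SE = s/√n = 8/√49 = 1.1429
t = (x̄ - μ₀)/SE = (66.00 - 63)/1.1429 = 2.6249
Critical value: t_{0.025,48} = ±2.011
p-value ≈ 0.0116
Decision: reject H₀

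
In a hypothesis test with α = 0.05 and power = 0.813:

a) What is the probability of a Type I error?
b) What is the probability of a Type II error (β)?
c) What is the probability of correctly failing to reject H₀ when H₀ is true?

a) Type I error probability = α = 0.05
b) Power = P(reject H₀ | H₁ true) = 1 - β = 0.813, so Type II error probability = β = 1 - Power = 0.187
c) P(fail to reject H₀ | H₀ true) = 1 - α = 0.95

Answer: a) 0.05, b) 0.187, c) 0.95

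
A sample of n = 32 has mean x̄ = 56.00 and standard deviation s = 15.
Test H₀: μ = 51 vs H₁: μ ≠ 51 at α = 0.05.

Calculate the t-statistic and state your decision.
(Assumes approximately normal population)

Answer: t = 1.8856, fail to reject H₀

Derivation:
df = n - 1 = 31
SE = s/√n = 15/√32 = 2.6517
t = (x̄ - μ₀)/SE = (56.00 - 51)/2.6517 = 1.8856
Critical value: t_{0.025,31} = ±2.040
p-value ≈ 0.0688
Decision: fail to reject H₀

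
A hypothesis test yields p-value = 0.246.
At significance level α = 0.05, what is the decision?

Answer: fail to reject H₀

Derivation:
Compare p-value to α:
0.246 ≥ 0.05
Decision: fail to reject H₀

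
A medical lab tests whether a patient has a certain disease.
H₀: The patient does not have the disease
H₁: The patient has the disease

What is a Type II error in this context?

Type I error: rejecting H₀ when it is actually true (false positive).
Type II error: failing to reject H₀ when H₁ is actually true (false negative).

Answer: Failing to diagnose a patient who actually has the disease (false negative)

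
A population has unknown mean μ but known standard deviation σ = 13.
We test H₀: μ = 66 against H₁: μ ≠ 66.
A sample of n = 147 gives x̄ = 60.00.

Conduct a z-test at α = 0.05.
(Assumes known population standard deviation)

Answer: z = -5.5960, reject H₀

Derivation:
Standard error: SE = σ/√n = 13/√147 = 1.0722
z-statistic: z = (x̄ - μ₀)/SE = (60.00 - 66)/1.0722 = -5.5960
Critical value: ±1.960
p-value < 0.0001
Decision: reject H₀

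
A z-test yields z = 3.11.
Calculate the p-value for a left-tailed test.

For z = 3.11:
p = P(Z < 3.11) = Φ(3.11) = 0.9991

Answer: p-value ≈ 0.9991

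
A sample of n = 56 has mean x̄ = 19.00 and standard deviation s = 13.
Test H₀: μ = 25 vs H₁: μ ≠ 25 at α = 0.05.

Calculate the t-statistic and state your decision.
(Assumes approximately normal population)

df = n - 1 = 55
SE = s/√n = 13/√56 = 1.7372
t = (x̄ - μ₀)/SE = (19.00 - 25)/1.7372 = -3.4538
Critical value: t_{0.025,55} = ±2.004
p-value ≈ 0.0011
Decision: reject H₀

Answer: t = -3.4538, reject H₀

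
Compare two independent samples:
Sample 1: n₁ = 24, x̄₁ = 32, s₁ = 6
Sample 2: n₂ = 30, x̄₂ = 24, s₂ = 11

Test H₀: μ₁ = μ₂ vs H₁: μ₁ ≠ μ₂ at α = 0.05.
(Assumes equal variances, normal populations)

Pooled variance: s²_p = [23×6² + 29×11²]/(52) = 83.4038
s_p = 9.1326
SE = s_p×√(1/n₁ + 1/n₂) = 9.1326×√(1/24 + 1/30) = 2.5011
t = (x̄₁ - x̄₂)/SE = (32 - 24)/2.5011 = 3.1986
df = 52, t-critical = ±2.007
Decision: reject H₀

Answer: t = 3.1986, reject H₀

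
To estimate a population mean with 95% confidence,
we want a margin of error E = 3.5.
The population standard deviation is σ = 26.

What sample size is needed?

z_0.025 = 1.960
n = (z×σ/E)² = (1.960×26/3.5)²
n = 211.9936
Round up: n = 212

Answer: n = 212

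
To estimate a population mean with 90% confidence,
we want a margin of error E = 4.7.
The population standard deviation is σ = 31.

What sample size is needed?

z_0.05 = 1.645
n = (z×σ/E)² = (1.645×31/4.7)²
n = 117.7225
Round up: n = 118

Answer: n = 118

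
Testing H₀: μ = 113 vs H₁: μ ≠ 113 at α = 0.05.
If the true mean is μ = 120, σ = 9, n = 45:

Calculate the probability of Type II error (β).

Answer: β ≈ 0.0006

Derivation:
SE = σ/√n = 9/√45 = 1.3416
Critical values: μ₀ ± z_0.025×SE = 113 ± 1.960×1.3416
Acceptance region: (110.3705, 115.6295)
Under H₁ (μ = 120): z_high = (115.6295 - 120)/1.3416 = -3.2577, z_low = (110.3705 - 120)/1.3416 = -7.1776
β = P(not reject | H₁) = Φ(-3.2577) - Φ(-7.1776) ≈ 0.0006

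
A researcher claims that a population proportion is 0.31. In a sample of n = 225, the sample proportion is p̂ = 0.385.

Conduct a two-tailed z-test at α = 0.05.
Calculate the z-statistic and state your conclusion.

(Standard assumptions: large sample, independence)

H₀: p = 0.31, H₁: p ≠ 0.31
Standard error: SE = √(p₀(1-p₀)/n) = √(0.31×0.69/225) = 0.030833
z-statistic: z = (p̂ - p₀)/SE = (0.385 - 0.31)/0.030833 = 2.4325
Critical value: z_0.025 = ±1.960
p-value = 0.0150
Decision: reject H₀ at α = 0.05

Answer: z = 2.4325, reject H₀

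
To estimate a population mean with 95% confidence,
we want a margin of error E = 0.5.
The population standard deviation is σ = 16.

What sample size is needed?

z_0.025 = 1.960
n = (z×σ/E)² = (1.960×16/0.5)²
n = 3933.7984
Round up: n = 3934

Answer: n = 3934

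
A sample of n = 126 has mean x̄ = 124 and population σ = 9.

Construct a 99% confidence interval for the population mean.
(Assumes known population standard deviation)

Answer: (121.9346, 126.0654)

Derivation:
Confidence level: 99%, α = 0.01
z_0.005 = 2.576
SE = σ/√n = 9/√126 = 0.8018
Margin of error = 2.576 × 0.8018 = 2.0654
CI: x̄ ± margin = 124 ± 2.0654
CI: (121.9346, 126.0654)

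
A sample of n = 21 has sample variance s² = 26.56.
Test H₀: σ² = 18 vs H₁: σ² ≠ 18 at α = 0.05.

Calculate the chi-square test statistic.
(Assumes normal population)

df = n - 1 = 20
χ² = (n-1)s²/σ₀² = 20×26.56/18 = 29.5111
Critical values: χ²_{0.975,20} = 9.591, χ²_{0.025,20} = 34.170
Rejection region: χ² < 9.591 or χ² > 34.170
Decision: fail to reject H₀

Answer: χ² = 29.5111, fail to reject H₀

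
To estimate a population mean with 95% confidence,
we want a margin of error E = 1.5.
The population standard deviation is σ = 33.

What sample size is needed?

Answer: n = 1860

Derivation:
z_0.025 = 1.960
n = (z×σ/E)² = (1.960×33/1.5)²
n = 1859.3344
Round up: n = 1860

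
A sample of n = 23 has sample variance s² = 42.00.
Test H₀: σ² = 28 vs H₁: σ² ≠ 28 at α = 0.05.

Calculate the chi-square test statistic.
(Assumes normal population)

Answer: χ² = 33.0000, fail to reject H₀

Derivation:
df = n - 1 = 22
χ² = (n-1)s²/σ₀² = 22×42.00/28 = 33.0000
Critical values: χ²_{0.975,22} = 10.982, χ²_{0.025,22} = 36.781
Rejection region: χ² < 10.982 or χ² > 36.781
Decision: fail to reject H₀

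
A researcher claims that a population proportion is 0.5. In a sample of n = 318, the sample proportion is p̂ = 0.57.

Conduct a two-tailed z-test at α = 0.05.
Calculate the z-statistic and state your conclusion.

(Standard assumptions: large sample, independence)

H₀: p = 0.5, H₁: p ≠ 0.5
Standard error: SE = √(p₀(1-p₀)/n) = √(0.5×0.5/318) = 0.028039
z-statistic: z = (p̂ - p₀)/SE = (0.57 - 0.5)/0.028039 = 2.4965
Critical value: z_0.025 = ±1.960
p-value = 0.0125
Decision: reject H₀ at α = 0.05

Answer: z = 2.4965, reject H₀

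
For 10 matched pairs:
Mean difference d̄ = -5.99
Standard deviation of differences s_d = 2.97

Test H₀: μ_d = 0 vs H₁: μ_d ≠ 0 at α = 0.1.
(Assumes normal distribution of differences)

Answer: t = -6.3778, reject H₀

Derivation:
df = n - 1 = 9
SE = s_d/√n = 2.97/√10 = 0.9392
t = d̄/SE = -5.99/0.9392 = -6.3778
Critical value: t_{0.05,9} = ±1.833
p-value ≈ 0.0001
Decision: reject H₀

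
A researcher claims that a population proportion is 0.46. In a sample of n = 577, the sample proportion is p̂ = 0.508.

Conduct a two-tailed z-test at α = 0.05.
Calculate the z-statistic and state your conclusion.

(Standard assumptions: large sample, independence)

H₀: p = 0.46, H₁: p ≠ 0.46
Standard error: SE = √(p₀(1-p₀)/n) = √(0.46×0.54/577) = 0.020749
z-statistic: z = (p̂ - p₀)/SE = (0.508 - 0.46)/0.020749 = 2.3134
Critical value: z_0.025 = ±1.960
p-value = 0.0207
Decision: reject H₀ at α = 0.05

Answer: z = 2.3134, reject H₀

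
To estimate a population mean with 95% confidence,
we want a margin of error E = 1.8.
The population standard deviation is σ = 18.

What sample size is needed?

Answer: n = 385

Derivation:
z_0.025 = 1.960
n = (z×σ/E)² = (1.960×18/1.8)²
n = 384.1600
Round up: n = 385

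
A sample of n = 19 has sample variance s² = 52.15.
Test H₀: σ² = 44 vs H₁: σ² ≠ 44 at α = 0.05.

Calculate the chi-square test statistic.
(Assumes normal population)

Answer: χ² = 21.3341, fail to reject H₀

Derivation:
df = n - 1 = 18
χ² = (n-1)s²/σ₀² = 18×52.15/44 = 21.3341
Critical values: χ²_{0.975,18} = 8.231, χ²_{0.025,18} = 31.526
Rejection region: χ² < 8.231 or χ² > 31.526
Decision: fail to reject H₀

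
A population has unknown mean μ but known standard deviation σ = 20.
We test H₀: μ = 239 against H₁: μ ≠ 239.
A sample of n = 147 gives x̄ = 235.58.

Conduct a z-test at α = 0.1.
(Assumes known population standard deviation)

Answer: z = -2.0732, reject H₀

Derivation:
Standard error: SE = σ/√n = 20/√147 = 1.6496
z-statistic: z = (x̄ - μ₀)/SE = (235.58 - 239)/1.6496 = -2.0732
Critical value: ±1.645
p-value = 0.0382
Decision: reject H₀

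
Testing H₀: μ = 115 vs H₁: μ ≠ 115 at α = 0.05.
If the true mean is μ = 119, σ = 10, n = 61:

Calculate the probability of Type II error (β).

SE = σ/√n = 10/√61 = 1.2804
Critical values: μ₀ ± z_0.025×SE = 115 ± 1.960×1.2804
Acceptance region: (112.4904, 117.5096)
Under H₁ (μ = 119): z_high = (117.5096 - 119)/1.2804 = -1.1640, z_low = (112.4904 - 119)/1.2804 = -5.0840
β = P(not reject | H₁) = Φ(-1.1640) - Φ(-5.0840) ≈ 0.1222

Answer: β ≈ 0.1222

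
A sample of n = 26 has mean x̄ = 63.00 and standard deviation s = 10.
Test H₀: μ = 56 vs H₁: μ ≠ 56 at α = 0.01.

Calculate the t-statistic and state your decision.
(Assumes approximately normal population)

Answer: t = 3.5692, reject H₀

Derivation:
df = n - 1 = 25
SE = s/√n = 10/√26 = 1.9612
t = (x̄ - μ₀)/SE = (63.00 - 56)/1.9612 = 3.5692
Critical value: t_{0.005,25} = ±2.787
p-value ≈ 0.0015
Decision: reject H₀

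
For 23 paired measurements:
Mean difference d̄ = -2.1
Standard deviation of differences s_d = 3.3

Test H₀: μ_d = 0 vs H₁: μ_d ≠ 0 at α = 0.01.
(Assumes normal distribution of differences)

Answer: t = -3.0519, reject H₀

Derivation:
df = n - 1 = 22
SE = s_d/√n = 3.3/√23 = 0.6881
t = d̄/SE = -2.1/0.6881 = -3.0519
Critical value: t_{0.005,22} = ±2.819
p-value ≈ 0.0058
Decision: reject H₀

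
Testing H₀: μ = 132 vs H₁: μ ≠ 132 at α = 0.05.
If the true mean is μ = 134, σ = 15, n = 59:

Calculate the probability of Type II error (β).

Answer: β ≈ 0.8239

Derivation:
SE = σ/√n = 15/√59 = 1.9528
Critical values: μ₀ ± z_0.025×SE = 132 ± 1.960×1.9528
Acceptance region: (128.1725, 135.8275)
Under H₁ (μ = 134): z_high = (135.8275 - 134)/1.9528 = 0.9358, z_low = (128.1725 - 134)/1.9528 = -2.9842
β = P(not reject | H₁) = Φ(0.9358) - Φ(-2.9842) ≈ 0.8239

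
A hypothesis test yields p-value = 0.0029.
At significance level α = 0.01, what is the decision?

Answer: reject H₀

Derivation:
Compare p-value to α:
0.0029 < 0.01
Decision: reject H₀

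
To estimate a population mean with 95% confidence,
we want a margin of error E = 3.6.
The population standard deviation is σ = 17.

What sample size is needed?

Answer: n = 86

Derivation:
z_0.025 = 1.960
n = (z×σ/E)² = (1.960×17/3.6)²
n = 85.6653
Round up: n = 86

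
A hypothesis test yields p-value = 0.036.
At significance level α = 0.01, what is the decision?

Compare p-value to α:
0.036 ≥ 0.01
Decision: fail to reject H₀

Answer: fail to reject H₀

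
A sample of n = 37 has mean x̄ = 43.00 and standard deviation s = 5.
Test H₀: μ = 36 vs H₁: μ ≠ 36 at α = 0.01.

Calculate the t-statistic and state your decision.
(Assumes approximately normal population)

Answer: t = 8.5158, reject H₀

Derivation:
df = n - 1 = 36
SE = s/√n = 5/√37 = 0.8220
t = (x̄ - μ₀)/SE = (43.00 - 36)/0.8220 = 8.5158
Critical value: t_{0.005,36} = ±2.719
p-value < 0.0001
Decision: reject H₀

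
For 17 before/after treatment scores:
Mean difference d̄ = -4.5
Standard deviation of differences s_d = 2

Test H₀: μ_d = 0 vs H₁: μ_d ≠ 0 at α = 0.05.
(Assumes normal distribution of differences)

df = n - 1 = 16
SE = s_d/√n = 2/√17 = 0.4851
t = d̄/SE = -4.5/0.4851 = -9.2764
Critical value: t_{0.025,16} = ±2.120
p-value < 0.0001
Decision: reject H₀

Answer: t = -9.2764, reject H₀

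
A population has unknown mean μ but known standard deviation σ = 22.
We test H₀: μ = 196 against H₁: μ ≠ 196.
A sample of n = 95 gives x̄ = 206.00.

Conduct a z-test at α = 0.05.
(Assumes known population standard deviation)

Answer: z = 4.4303, reject H₀

Derivation:
Standard error: SE = σ/√n = 22/√95 = 2.2572
z-statistic: z = (x̄ - μ₀)/SE = (206.00 - 196)/2.2572 = 4.4303
Critical value: ±1.960
p-value < 0.0001
Decision: reject H₀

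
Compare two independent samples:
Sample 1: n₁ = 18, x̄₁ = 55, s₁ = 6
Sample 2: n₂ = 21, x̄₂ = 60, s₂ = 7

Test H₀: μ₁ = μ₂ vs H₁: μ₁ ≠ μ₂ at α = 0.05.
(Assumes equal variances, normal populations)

Answer: t = -2.3730, reject H₀

Derivation:
Pooled variance: s²_p = [17×6² + 20×7²]/(37) = 43.0270
s_p = 6.5595
SE = s_p×√(1/n₁ + 1/n₂) = 6.5595×√(1/18 + 1/21) = 2.1070
t = (x̄₁ - x̄₂)/SE = (55 - 60)/2.1070 = -2.3730
df = 37, t-critical = ±2.026
Decision: reject H₀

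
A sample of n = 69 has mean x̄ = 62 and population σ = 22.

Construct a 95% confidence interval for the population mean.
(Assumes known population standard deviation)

Confidence level: 95%, α = 0.05
z_0.025 = 1.960
SE = σ/√n = 22/√69 = 2.6485
Margin of error = 1.960 × 2.6485 = 5.1911
CI: x̄ ± margin = 62 ± 5.1911
CI: (56.8089, 67.1911)

Answer: (56.8089, 67.1911)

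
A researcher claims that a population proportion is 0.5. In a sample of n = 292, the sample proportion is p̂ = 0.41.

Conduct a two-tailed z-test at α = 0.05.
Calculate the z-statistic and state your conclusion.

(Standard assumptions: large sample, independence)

Answer: z = -3.0759, reject H₀

Derivation:
H₀: p = 0.5, H₁: p ≠ 0.5
Standard error: SE = √(p₀(1-p₀)/n) = √(0.5×0.5/292) = 0.029260
z-statistic: z = (p̂ - p₀)/SE = (0.41 - 0.5)/0.029260 = -3.0759
Critical value: z_0.025 = ±1.960
p-value = 0.0021
Decision: reject H₀ at α = 0.05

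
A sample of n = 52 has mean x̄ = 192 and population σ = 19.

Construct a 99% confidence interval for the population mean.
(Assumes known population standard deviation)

Confidence level: 99%, α = 0.01
z_0.005 = 2.576
SE = σ/√n = 19/√52 = 2.6348
Margin of error = 2.576 × 2.6348 = 6.7872
CI: x̄ ± margin = 192 ± 6.7872
CI: (185.2128, 198.7872)

Answer: (185.2128, 198.7872)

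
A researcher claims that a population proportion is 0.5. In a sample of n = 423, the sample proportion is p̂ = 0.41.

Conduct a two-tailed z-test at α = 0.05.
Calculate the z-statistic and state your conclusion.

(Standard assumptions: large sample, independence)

H₀: p = 0.5, H₁: p ≠ 0.5
Standard error: SE = √(p₀(1-p₀)/n) = √(0.5×0.5/423) = 0.024311
z-statistic: z = (p̂ - p₀)/SE = (0.41 - 0.5)/0.024311 = -3.7020
Critical value: z_0.025 = ±1.960
p-value = 0.0002
Decision: reject H₀ at α = 0.05

Answer: z = -3.7020, reject H₀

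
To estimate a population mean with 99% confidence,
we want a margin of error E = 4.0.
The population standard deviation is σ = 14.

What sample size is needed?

z_0.005 = 2.576
n = (z×σ/E)² = (2.576×14/4.0)²
n = 81.2883
Round up: n = 82

Answer: n = 82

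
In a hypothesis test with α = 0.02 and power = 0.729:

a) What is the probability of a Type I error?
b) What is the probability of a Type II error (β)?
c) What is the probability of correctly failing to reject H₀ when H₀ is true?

a) Type I error probability = α = 0.02
b) Power = P(reject H₀ | H₁ true) = 1 - β = 0.729, so Type II error probability = β = 1 - Power = 0.271
c) P(fail to reject H₀ | H₀ true) = 1 - α = 0.98

Answer: a) 0.02, b) 0.271, c) 0.98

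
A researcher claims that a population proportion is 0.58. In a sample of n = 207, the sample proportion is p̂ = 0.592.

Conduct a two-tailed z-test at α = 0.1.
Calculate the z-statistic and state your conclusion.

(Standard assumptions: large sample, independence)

H₀: p = 0.58, H₁: p ≠ 0.58
Standard error: SE = √(p₀(1-p₀)/n) = √(0.58×0.42/207) = 0.034305
z-statistic: z = (p̂ - p₀)/SE = (0.592 - 0.58)/0.034305 = 0.3498
Critical value: z_0.05 = ±1.645
p-value = 0.7265
Decision: fail to reject H₀ at α = 0.1

Answer: z = 0.3498, fail to reject H₀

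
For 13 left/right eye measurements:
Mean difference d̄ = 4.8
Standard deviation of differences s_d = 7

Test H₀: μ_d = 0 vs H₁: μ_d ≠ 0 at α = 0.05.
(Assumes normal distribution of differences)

df = n - 1 = 12
SE = s_d/√n = 7/√13 = 1.9415
t = d̄/SE = 4.8/1.9415 = 2.4723
Critical value: t_{0.025,12} = ±2.179
p-value ≈ 0.0294
Decision: reject H₀

Answer: t = 2.4723, reject H₀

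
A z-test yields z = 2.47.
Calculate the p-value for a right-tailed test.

Answer: p-value ≈ 0.0068

Derivation:
For z = 2.47:
p = P(Z > 2.47) = 1 - Φ(2.47) = 0.0068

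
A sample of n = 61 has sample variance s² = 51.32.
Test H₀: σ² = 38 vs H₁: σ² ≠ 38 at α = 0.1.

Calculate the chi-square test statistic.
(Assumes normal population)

Answer: χ² = 81.0316, reject H₀

Derivation:
df = n - 1 = 60
χ² = (n-1)s²/σ₀² = 60×51.32/38 = 81.0316
Critical values: χ²_{0.95,60} = 43.188, χ²_{0.05,60} = 79.082
Rejection region: χ² < 43.188 or χ² > 79.082
Decision: reject H₀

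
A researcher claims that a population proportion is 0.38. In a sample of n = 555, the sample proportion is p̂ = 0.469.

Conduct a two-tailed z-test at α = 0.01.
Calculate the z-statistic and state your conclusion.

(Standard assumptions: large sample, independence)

Answer: z = 4.3195, reject H₀

Derivation:
H₀: p = 0.38, H₁: p ≠ 0.38
Standard error: SE = √(p₀(1-p₀)/n) = √(0.38×0.62/555) = 0.020604
z-statistic: z = (p̂ - p₀)/SE = (0.469 - 0.38)/0.020604 = 4.3195
Critical value: z_0.005 = ±2.576
p-value < 0.0001
Decision: reject H₀ at α = 0.01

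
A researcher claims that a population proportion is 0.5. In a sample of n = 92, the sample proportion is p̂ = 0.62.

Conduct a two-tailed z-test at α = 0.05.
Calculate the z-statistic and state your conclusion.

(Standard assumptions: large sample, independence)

Answer: z = 2.3020, reject H₀

Derivation:
H₀: p = 0.5, H₁: p ≠ 0.5
Standard error: SE = √(p₀(1-p₀)/n) = √(0.5×0.5/92) = 0.052129
z-statistic: z = (p̂ - p₀)/SE = (0.62 - 0.5)/0.052129 = 2.3020
Critical value: z_0.025 = ±1.960
p-value = 0.0213
Decision: reject H₀ at α = 0.05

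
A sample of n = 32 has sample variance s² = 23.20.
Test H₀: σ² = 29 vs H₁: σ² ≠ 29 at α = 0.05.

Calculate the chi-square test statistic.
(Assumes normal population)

Answer: χ² = 24.8000, fail to reject H₀

Derivation:
df = n - 1 = 31
χ² = (n-1)s²/σ₀² = 31×23.20/29 = 24.8000
Critical values: χ²_{0.975,31} = 17.539, χ²_{0.025,31} = 48.232
Rejection region: χ² < 17.539 or χ² > 48.232
Decision: fail to reject H₀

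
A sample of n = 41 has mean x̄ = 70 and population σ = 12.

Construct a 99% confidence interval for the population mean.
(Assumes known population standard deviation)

Confidence level: 99%, α = 0.01
z_0.005 = 2.576
SE = σ/√n = 12/√41 = 1.8741
Margin of error = 2.576 × 1.8741 = 4.8277
CI: x̄ ± margin = 70 ± 4.8277
CI: (65.1723, 74.8277)

Answer: (65.1723, 74.8277)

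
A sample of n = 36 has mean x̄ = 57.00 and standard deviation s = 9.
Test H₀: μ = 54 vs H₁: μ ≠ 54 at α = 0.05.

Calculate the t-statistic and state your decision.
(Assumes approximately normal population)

df = n - 1 = 35
SE = s/√n = 9/√36 = 1.5000
t = (x̄ - μ₀)/SE = (57.00 - 54)/1.5000 = 2.0000
Critical value: t_{0.025,35} = ±2.030
p-value ≈ 0.0533
Decision: fail to reject H₀

Answer: t = 2.0000, fail to reject H₀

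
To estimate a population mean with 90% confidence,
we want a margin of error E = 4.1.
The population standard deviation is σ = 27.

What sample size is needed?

Answer: n = 118

Derivation:
z_0.05 = 1.645
n = (z×σ/E)² = (1.645×27/4.1)²
n = 117.3523
Round up: n = 118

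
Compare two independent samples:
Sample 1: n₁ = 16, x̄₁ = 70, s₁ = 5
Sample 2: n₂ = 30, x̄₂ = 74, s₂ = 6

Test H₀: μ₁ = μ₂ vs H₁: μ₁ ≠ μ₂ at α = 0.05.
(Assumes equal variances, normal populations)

Answer: t = -2.2753, reject H₀

Derivation:
Pooled variance: s²_p = [15×5² + 29×6²]/(44) = 32.2500
s_p = 5.6789
SE = s_p×√(1/n₁ + 1/n₂) = 5.6789×√(1/16 + 1/30) = 1.7580
t = (x̄₁ - x̄₂)/SE = (70 - 74)/1.7580 = -2.2753
df = 44, t-critical = ±2.015
Decision: reject H₀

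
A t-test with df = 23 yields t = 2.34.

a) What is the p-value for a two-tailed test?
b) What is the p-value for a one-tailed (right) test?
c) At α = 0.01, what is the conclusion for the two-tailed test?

Answer: a) 0.0283, b) 0.0142, c) fail to reject H₀

Derivation:
Using t-distribution with df = 23:
a) Two-tailed: p = 2×P(T > 2.34) = 0.0283
b) One-tailed: p = P(T > 2.34) = 0.0142
c) 0.0283 ≥ 0.01, fail to reject H₀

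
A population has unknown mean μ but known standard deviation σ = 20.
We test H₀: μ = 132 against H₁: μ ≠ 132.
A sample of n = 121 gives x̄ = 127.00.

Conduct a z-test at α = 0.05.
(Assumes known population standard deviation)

Answer: z = -2.7500, reject H₀

Derivation:
Standard error: SE = σ/√n = 20/√121 = 1.8182
z-statistic: z = (x̄ - μ₀)/SE = (127.00 - 132)/1.8182 = -2.7500
Critical value: ±1.960
p-value = 0.0060
Decision: reject H₀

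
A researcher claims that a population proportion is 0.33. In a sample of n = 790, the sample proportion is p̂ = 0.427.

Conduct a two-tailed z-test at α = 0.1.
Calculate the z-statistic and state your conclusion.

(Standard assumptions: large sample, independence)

Answer: z = 5.7983, reject H₀

Derivation:
H₀: p = 0.33, H₁: p ≠ 0.33
Standard error: SE = √(p₀(1-p₀)/n) = √(0.33×0.67/790) = 0.016729
z-statistic: z = (p̂ - p₀)/SE = (0.427 - 0.33)/0.016729 = 5.7983
Critical value: z_0.05 = ±1.645
p-value < 0.0001
Decision: reject H₀ at α = 0.1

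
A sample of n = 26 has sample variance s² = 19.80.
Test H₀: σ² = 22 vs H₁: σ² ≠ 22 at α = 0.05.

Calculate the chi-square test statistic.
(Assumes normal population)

df = n - 1 = 25
χ² = (n-1)s²/σ₀² = 25×19.80/22 = 22.5000
Critical values: χ²_{0.975,25} = 13.120, χ²_{0.025,25} = 40.646
Rejection region: χ² < 13.120 or χ² > 40.646
Decision: fail to reject H₀

Answer: χ² = 22.5000, fail to reject H₀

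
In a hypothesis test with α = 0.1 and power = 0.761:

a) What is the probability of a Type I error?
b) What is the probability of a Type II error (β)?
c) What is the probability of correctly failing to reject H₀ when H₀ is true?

Answer: a) 0.1, b) 0.239, c) 0.9

Derivation:
a) Type I error probability = α = 0.1
b) Power = P(reject H₀ | H₁ true) = 1 - β = 0.761, so Type II error probability = β = 1 - Power = 0.239
c) P(fail to reject H₀ | H₀ true) = 1 - α = 0.9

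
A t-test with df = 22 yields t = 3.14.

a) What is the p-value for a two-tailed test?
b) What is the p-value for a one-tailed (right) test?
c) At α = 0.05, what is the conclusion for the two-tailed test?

Answer: a) 0.0048, b) 0.0024, c) reject H₀

Derivation:
Using t-distribution with df = 22:
a) Two-tailed: p = 2×P(T > 3.14) = 0.0048
b) One-tailed: p = P(T > 3.14) = 0.0024
c) 0.0048 < 0.05, reject H₀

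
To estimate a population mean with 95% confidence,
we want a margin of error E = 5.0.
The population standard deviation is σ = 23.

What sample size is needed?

z_0.025 = 1.960
n = (z×σ/E)² = (1.960×23/5.0)²
n = 81.2883
Round up: n = 82

Answer: n = 82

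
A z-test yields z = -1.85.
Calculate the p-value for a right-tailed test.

For z = -1.85:
p = P(Z > -1.85) = 1 - Φ(-1.85) = 0.9678

Answer: p-value ≈ 0.9678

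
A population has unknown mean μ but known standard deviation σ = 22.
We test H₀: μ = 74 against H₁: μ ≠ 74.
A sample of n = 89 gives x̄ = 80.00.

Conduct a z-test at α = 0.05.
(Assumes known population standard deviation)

Standard error: SE = σ/√n = 22/√89 = 2.3320
z-statistic: z = (x̄ - μ₀)/SE = (80.00 - 74)/2.3320 = 2.5729
Critical value: ±1.960
p-value = 0.0101
Decision: reject H₀

Answer: z = 2.5729, reject H₀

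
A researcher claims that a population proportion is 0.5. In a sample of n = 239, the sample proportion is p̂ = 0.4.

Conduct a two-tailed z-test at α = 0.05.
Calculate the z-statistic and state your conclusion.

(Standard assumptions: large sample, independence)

H₀: p = 0.5, H₁: p ≠ 0.5
Standard error: SE = √(p₀(1-p₀)/n) = √(0.5×0.5/239) = 0.032342
z-statistic: z = (p̂ - p₀)/SE = (0.4 - 0.5)/0.032342 = -3.0920
Critical value: z_0.025 = ±1.960
p-value = 0.0020
Decision: reject H₀ at α = 0.05

Answer: z = -3.0920, reject H₀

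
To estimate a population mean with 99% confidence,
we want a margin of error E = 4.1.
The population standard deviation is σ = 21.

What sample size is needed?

Answer: n = 175

Derivation:
z_0.005 = 2.576
n = (z×σ/E)² = (2.576×21/4.1)²
n = 174.0855
Round up: n = 175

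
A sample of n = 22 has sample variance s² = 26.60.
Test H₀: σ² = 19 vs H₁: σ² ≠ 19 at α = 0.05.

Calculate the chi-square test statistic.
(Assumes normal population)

df = n - 1 = 21
χ² = (n-1)s²/σ₀² = 21×26.60/19 = 29.4000
Critical values: χ²_{0.975,21} = 10.283, χ²_{0.025,21} = 35.479
Rejection region: χ² < 10.283 or χ² > 35.479
Decision: fail to reject H₀

Answer: χ² = 29.4000, fail to reject H₀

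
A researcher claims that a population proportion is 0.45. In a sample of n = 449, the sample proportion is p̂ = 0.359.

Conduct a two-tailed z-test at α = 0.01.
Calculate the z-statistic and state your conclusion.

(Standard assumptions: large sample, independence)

H₀: p = 0.45, H₁: p ≠ 0.45
Standard error: SE = √(p₀(1-p₀)/n) = √(0.45×0.55/449) = 0.023478
z-statistic: z = (p̂ - p₀)/SE = (0.359 - 0.45)/0.023478 = -3.8760
Critical value: z_0.005 = ±2.576
p-value = 0.0001
Decision: reject H₀ at α = 0.01

Answer: z = -3.8760, reject H₀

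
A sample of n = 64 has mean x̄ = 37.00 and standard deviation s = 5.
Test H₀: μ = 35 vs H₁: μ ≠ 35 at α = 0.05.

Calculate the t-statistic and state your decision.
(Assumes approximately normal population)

df = n - 1 = 63
SE = s/√n = 5/√64 = 0.6250
t = (x̄ - μ₀)/SE = (37.00 - 35)/0.6250 = 3.2000
Critical value: t_{0.025,63} = ±1.998
p-value ≈ 0.0022
Decision: reject H₀

Answer: t = 3.2000, reject H₀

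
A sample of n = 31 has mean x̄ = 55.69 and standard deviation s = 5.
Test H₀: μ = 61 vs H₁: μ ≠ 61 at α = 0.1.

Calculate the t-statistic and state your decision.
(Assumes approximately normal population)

Answer: t = -5.9131, reject H₀

Derivation:
df = n - 1 = 30
SE = s/√n = 5/√31 = 0.8980
t = (x̄ - μ₀)/SE = (55.69 - 61)/0.8980 = -5.9131
Critical value: t_{0.05,30} = ±1.697
p-value < 0.0001
Decision: reject H₀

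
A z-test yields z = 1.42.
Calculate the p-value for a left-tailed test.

For z = 1.42:
p = P(Z < 1.42) = Φ(1.42) = 0.9222

Answer: p-value ≈ 0.9222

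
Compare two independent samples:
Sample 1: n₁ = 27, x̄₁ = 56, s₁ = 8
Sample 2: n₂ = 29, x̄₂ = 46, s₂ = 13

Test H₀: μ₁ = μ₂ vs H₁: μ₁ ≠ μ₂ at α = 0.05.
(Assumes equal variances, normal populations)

Answer: t = 3.4358, reject H₀

Derivation:
Pooled variance: s²_p = [26×8² + 28×13²]/(54) = 118.4444
s_p = 10.8832
SE = s_p×√(1/n₁ + 1/n₂) = 10.8832×√(1/27 + 1/29) = 2.9105
t = (x̄₁ - x̄₂)/SE = (56 - 46)/2.9105 = 3.4358
df = 54, t-critical = ±2.005
Decision: reject H₀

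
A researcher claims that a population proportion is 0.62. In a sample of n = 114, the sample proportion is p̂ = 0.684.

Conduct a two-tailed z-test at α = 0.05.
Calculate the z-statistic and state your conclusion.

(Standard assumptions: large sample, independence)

Answer: z = 1.4078, fail to reject H₀

Derivation:
H₀: p = 0.62, H₁: p ≠ 0.62
Standard error: SE = √(p₀(1-p₀)/n) = √(0.62×0.38/114) = 0.045461
z-statistic: z = (p̂ - p₀)/SE = (0.684 - 0.62)/0.045461 = 1.4078
Critical value: z_0.025 = ±1.960
p-value = 0.1592
Decision: fail to reject H₀ at α = 0.05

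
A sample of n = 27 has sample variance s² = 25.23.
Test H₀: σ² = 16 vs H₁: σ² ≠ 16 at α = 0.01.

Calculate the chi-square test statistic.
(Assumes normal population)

Answer: χ² = 40.9988, fail to reject H₀

Derivation:
df = n - 1 = 26
χ² = (n-1)s²/σ₀² = 26×25.23/16 = 40.9988
Critical values: χ²_{0.995,26} = 11.160, χ²_{0.005,26} = 48.290
Rejection region: χ² < 11.160 or χ² > 48.290
Decision: fail to reject H₀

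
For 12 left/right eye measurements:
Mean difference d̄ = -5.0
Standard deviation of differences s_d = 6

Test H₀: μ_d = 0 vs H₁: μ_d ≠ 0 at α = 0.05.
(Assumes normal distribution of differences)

df = n - 1 = 11
SE = s_d/√n = 6/√12 = 1.7321
t = d̄/SE = -5.0/1.7321 = -2.8867
Critical value: t_{0.025,11} = ±2.201
p-value ≈ 0.0148
Decision: reject H₀

Answer: t = -2.8867, reject H₀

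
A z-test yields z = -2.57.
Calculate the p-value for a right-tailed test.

For z = -2.57:
p = P(Z > -2.57) = 1 - Φ(-2.57) = 0.9949

Answer: p-value ≈ 0.9949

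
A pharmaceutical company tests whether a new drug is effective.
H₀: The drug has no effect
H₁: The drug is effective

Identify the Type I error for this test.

Answer: Concluding the drug is effective when it actually has no effect

Derivation:
A Type I error (probability α) occurs when we reject a true H₀.
A Type II error (probability β) occurs when we fail to reject a false H₀.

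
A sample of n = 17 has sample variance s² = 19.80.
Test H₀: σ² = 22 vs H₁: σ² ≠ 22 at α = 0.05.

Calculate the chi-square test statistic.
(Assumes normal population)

df = n - 1 = 16
χ² = (n-1)s²/σ₀² = 16×19.80/22 = 14.4000
Critical values: χ²_{0.975,16} = 6.908, χ²_{0.025,16} = 28.845
Rejection region: χ² < 6.908 or χ² > 28.845
Decision: fail to reject H₀

Answer: χ² = 14.4000, fail to reject H₀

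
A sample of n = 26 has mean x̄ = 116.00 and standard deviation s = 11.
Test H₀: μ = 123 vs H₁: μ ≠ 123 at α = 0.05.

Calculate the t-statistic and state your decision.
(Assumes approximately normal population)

Answer: t = -3.2448, reject H₀

Derivation:
df = n - 1 = 25
SE = s/√n = 11/√26 = 2.1573
t = (x̄ - μ₀)/SE = (116.00 - 123)/2.1573 = -3.2448
Critical value: t_{0.025,25} = ±2.060
p-value ≈ 0.0033
Decision: reject H₀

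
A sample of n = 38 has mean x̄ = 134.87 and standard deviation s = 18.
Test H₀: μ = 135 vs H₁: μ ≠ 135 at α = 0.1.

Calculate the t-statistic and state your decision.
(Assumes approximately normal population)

Answer: t = -0.0445, fail to reject H₀

Derivation:
df = n - 1 = 37
SE = s/√n = 18/√38 = 2.9200
t = (x̄ - μ₀)/SE = (134.87 - 135)/2.9200 = -0.0445
Critical value: t_{0.05,37} = ±1.687
p-value ≈ 0.9647
Decision: fail to reject H₀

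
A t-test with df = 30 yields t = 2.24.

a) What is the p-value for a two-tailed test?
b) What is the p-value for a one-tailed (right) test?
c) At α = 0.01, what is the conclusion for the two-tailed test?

Using t-distribution with df = 30:
a) Two-tailed: p = 2×P(T > 2.24) = 0.0327
b) One-tailed: p = P(T > 2.24) = 0.0163
c) 0.0327 ≥ 0.01, fail to reject H₀

Answer: a) 0.0327, b) 0.0163, c) fail to reject H₀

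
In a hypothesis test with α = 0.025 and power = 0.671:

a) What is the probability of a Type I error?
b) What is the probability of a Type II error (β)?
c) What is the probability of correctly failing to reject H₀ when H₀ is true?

Answer: a) 0.025, b) 0.329, c) 0.975

Derivation:
a) Type I error probability = α = 0.025
b) Power = P(reject H₀ | H₁ true) = 1 - β = 0.671, so Type II error probability = β = 1 - Power = 0.329
c) P(fail to reject H₀ | H₀ true) = 1 - α = 0.975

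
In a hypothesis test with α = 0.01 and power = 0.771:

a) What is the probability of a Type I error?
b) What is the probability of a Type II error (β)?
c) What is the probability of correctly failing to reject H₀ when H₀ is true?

a) Type I error probability = α = 0.01
b) Power = P(reject H₀ | H₁ true) = 1 - β = 0.771, so Type II error probability = β = 1 - Power = 0.229
c) P(fail to reject H₀ | H₀ true) = 1 - α = 0.99

Answer: a) 0.01, b) 0.229, c) 0.99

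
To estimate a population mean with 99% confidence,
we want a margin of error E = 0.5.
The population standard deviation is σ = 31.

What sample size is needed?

z_0.005 = 2.576
n = (z×σ/E)² = (2.576×31/0.5)²
n = 25507.9229
Round up: n = 25508

Answer: n = 25508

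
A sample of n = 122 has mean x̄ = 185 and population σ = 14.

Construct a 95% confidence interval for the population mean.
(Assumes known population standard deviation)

Answer: (182.5157, 187.4843)

Derivation:
Confidence level: 95%, α = 0.05
z_0.025 = 1.960
SE = σ/√n = 14/√122 = 1.2675
Margin of error = 1.960 × 1.2675 = 2.4843
CI: x̄ ± margin = 185 ± 2.4843
CI: (182.5157, 187.4843)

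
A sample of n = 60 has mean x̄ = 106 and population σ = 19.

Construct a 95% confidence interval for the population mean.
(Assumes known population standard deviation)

Confidence level: 95%, α = 0.05
z_0.025 = 1.960
SE = σ/√n = 19/√60 = 2.4529
Margin of error = 1.960 × 2.4529 = 4.8077
CI: x̄ ± margin = 106 ± 4.8077
CI: (101.1923, 110.8077)

Answer: (101.1923, 110.8077)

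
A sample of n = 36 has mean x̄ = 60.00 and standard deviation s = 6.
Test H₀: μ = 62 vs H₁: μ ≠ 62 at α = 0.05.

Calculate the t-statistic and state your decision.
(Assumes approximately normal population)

Answer: t = -2.0000, fail to reject H₀

Derivation:
df = n - 1 = 35
SE = s/√n = 6/√36 = 1.0000
t = (x̄ - μ₀)/SE = (60.00 - 62)/1.0000 = -2.0000
Critical value: t_{0.025,35} = ±2.030
p-value ≈ 0.0533
Decision: fail to reject H₀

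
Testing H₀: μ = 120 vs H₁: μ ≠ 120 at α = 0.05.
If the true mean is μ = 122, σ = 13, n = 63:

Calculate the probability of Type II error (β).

SE = σ/√n = 13/√63 = 1.6378
Critical values: μ₀ ± z_0.025×SE = 120 ± 1.960×1.6378
Acceptance region: (116.7899, 123.2101)
Under H₁ (μ = 122): z_high = (123.2101 - 122)/1.6378 = 0.7389, z_low = (116.7899 - 122)/1.6378 = -3.1812
β = P(not reject | H₁) = Φ(0.7389) - Φ(-3.1812) ≈ 0.7693

Answer: β ≈ 0.7693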